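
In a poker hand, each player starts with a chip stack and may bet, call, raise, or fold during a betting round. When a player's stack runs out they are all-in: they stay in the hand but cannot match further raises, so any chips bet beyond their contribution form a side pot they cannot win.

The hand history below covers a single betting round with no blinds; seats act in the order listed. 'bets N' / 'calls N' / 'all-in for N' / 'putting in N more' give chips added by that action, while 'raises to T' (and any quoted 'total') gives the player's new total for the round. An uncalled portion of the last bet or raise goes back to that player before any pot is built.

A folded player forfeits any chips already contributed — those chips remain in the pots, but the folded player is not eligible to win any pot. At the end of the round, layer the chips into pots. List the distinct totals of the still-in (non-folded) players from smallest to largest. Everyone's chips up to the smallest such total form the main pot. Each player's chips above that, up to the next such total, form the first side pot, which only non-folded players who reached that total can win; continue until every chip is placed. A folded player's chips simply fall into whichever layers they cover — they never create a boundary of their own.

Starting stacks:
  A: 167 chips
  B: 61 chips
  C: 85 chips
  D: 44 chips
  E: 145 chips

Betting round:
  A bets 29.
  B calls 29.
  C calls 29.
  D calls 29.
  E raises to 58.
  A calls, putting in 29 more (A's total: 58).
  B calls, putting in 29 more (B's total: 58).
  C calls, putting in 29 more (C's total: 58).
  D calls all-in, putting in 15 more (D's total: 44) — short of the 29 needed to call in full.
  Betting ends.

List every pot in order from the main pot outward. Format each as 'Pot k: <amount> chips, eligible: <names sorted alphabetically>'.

Pot 1: 220 chips, eligible: A, B, C, D, E
Pot 2: 56 chips, eligible: A, B, C, E

Derivation:
Contributions: A=58, B=58, C=58, D=44, E=58
Pot levels (distinct totals of non-folded players): 44, 58
Layer 1-44: 44 each from A, B, C, D, E = 44*5 = 220 chips; eligible A, B, C, D, E
Layer 45-58: 14 each from A, B, C, E = 14*4 = 56 chips; eligible A, B, C, E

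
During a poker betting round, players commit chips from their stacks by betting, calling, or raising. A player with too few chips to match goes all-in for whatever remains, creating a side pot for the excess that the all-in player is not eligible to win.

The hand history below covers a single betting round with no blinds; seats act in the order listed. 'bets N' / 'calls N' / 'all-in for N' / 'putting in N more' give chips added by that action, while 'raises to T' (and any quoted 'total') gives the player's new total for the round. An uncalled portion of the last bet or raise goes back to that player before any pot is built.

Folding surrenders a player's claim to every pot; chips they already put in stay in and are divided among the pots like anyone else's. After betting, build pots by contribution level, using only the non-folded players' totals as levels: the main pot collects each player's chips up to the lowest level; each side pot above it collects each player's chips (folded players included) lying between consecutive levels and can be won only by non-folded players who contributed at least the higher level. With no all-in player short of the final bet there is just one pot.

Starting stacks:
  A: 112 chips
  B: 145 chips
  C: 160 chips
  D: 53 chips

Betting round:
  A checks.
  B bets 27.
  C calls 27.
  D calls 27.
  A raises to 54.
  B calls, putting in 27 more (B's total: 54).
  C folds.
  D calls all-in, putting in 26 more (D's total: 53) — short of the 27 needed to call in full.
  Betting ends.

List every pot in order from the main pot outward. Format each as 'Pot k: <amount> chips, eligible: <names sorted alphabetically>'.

Pot 1: 186 chips, eligible: A, B, D
Pot 2: 2 chips, eligible: A, B

Derivation:
Contributions: A=54, B=54, C=27, D=53
Folded: C
Pot levels (distinct totals of non-folded players): 53, 54
Layer 1-53: A 53 + B 53 + C 27 + D 53 = 186 chips; eligible A, B, D
Layer 54-54: 1 each from A, B = 1*2 = 2 chips; eligible A, B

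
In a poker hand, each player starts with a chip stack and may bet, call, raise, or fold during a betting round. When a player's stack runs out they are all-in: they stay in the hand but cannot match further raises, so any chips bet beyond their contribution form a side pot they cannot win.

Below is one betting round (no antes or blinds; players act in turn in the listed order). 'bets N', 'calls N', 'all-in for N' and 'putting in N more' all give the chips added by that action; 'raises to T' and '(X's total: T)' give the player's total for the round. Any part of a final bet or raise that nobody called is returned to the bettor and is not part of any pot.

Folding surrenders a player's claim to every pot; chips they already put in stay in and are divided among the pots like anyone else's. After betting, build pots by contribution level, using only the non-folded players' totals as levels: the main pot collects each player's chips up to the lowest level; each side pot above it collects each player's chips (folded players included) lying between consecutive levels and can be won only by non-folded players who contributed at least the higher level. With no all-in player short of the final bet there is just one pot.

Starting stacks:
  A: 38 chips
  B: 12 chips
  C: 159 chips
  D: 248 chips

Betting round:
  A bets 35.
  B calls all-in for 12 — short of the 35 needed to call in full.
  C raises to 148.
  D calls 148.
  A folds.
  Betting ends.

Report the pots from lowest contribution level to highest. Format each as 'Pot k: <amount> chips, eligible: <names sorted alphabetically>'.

Contributions: A=35, B=12, C=148, D=148
Folded: A
Pot levels (distinct totals of non-folded players): 12, 148
Layer 1-12: 12 each from A, B, C, D = 12*4 = 48 chips; eligible B, C, D
Layer 13-148: A 23 + C 136 + D 136 = 295 chips; eligible C, D

Pot 1: 48 chips, eligible: B, C, D
Pot 2: 295 chips, eligible: C, D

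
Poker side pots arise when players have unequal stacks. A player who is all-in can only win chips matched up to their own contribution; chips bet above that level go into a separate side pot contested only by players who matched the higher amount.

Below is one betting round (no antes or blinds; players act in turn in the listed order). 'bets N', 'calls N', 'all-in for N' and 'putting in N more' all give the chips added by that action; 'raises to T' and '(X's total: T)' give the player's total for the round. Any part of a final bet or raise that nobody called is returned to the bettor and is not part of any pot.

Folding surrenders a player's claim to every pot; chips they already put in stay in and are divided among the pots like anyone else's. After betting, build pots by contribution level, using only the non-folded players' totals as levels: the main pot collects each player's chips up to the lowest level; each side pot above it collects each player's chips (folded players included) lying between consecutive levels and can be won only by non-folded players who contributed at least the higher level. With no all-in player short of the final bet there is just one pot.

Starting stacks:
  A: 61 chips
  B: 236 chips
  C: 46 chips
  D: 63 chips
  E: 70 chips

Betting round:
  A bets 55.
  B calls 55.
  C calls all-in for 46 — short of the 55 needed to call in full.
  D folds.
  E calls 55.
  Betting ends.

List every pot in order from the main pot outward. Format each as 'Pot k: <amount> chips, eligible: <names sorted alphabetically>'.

Contributions: A=55, B=55, C=46, E=55
Folded: D
Pot levels (distinct totals of non-folded players): 46, 55
Layer 1-46: 46 each from A, B, C, E = 46*4 = 184 chips; eligible A, B, C, E
Layer 47-55: 9 each from A, B, E = 9*3 = 27 chips; eligible A, B, E

Pot 1: 184 chips, eligible: A, B, C, E
Pot 2: 27 chips, eligible: A, B, E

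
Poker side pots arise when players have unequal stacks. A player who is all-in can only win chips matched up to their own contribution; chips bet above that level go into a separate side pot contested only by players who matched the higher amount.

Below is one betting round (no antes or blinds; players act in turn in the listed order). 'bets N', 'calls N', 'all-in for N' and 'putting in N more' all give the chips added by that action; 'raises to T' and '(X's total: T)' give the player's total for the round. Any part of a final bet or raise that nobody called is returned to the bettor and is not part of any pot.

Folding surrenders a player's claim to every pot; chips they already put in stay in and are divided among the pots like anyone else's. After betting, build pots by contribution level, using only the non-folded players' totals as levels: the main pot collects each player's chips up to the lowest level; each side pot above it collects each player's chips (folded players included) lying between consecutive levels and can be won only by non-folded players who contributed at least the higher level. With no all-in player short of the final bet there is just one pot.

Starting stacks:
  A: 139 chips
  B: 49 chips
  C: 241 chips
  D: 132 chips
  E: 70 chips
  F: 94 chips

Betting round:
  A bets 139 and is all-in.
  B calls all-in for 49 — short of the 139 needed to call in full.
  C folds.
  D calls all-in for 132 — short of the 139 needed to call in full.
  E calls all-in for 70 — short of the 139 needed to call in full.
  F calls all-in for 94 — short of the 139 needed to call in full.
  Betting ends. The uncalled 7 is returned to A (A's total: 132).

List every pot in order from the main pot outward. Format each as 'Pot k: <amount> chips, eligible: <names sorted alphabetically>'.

Contributions (after 7 returned to A): A=132, B=49, D=132, E=70, F=94
Folded: C
Pot levels (distinct totals of non-folded players): 49, 70, 94, 132
Layer 1-49: 49 each from A, B, D, E, F = 49*5 = 245 chips; eligible A, B, D, E, F
Layer 50-70: 21 each from A, D, E, F = 21*4 = 84 chips; eligible A, D, E, F
Layer 71-94: 24 each from A, D, F = 24*3 = 72 chips; eligible A, D, F
Layer 95-132: 38 each from A, D = 38*2 = 76 chips; eligible A, D

Pot 1: 245 chips, eligible: A, B, D, E, F
Pot 2: 84 chips, eligible: A, D, E, F
Pot 3: 72 chips, eligible: A, D, F
Pot 4: 76 chips, eligible: A, D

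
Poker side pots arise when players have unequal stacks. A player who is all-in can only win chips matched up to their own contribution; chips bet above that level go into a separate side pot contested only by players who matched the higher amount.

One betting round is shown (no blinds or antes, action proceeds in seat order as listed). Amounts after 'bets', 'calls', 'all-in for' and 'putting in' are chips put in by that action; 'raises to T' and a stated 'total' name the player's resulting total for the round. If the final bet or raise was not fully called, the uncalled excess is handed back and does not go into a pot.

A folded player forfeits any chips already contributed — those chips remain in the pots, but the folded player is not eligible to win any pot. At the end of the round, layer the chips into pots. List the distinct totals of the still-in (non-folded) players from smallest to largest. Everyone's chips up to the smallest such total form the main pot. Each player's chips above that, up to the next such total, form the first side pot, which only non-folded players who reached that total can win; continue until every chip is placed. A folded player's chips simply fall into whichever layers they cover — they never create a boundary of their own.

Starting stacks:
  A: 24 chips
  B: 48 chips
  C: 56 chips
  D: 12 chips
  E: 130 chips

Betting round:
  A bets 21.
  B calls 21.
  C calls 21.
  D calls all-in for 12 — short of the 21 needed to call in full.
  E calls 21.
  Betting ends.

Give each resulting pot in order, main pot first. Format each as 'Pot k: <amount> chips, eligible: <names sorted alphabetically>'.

Contributions: A=21, B=21, C=21, D=12, E=21
Pot levels (distinct totals of non-folded players): 12, 21
Layer 1-12: 12 each from A, B, C, D, E = 12*5 = 60 chips; eligible A, B, C, D, E
Layer 13-21: 9 each from A, B, C, E = 9*4 = 36 chips; eligible A, B, C, E

Pot 1: 60 chips, eligible: A, B, C, D, E
Pot 2: 36 chips, eligible: A, B, C, E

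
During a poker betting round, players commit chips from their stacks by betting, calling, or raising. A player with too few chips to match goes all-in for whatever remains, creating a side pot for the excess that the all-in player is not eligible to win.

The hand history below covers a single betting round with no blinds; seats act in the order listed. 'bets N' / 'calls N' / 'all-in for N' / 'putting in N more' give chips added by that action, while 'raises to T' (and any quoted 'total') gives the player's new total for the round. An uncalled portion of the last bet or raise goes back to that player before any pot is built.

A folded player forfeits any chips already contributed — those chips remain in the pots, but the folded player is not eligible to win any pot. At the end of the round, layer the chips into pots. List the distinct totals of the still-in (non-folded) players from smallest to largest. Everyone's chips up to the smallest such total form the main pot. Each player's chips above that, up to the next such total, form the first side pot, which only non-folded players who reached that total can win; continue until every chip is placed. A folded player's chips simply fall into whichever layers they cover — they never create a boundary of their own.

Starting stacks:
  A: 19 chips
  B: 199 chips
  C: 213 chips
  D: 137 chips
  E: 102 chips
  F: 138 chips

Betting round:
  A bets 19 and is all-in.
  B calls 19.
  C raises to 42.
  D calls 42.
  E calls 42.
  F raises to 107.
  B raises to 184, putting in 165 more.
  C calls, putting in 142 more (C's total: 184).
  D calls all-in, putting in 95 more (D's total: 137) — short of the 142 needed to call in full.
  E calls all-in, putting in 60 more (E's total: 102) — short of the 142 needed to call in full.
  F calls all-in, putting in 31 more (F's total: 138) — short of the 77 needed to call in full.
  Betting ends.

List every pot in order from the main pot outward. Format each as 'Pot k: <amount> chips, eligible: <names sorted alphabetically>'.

Pot 1: 114 chips, eligible: A, B, C, D, E, F
Pot 2: 415 chips, eligible: B, C, D, E, F
Pot 3: 140 chips, eligible: B, C, D, F
Pot 4: 3 chips, eligible: B, C, F
Pot 5: 92 chips, eligible: B, C

Derivation:
Contributions: A=19, B=184, C=184, D=137, E=102, F=138
Pot levels (distinct totals of non-folded players): 19, 102, 137, 138, 184
Layer 1-19: 19 each from A, B, C, D, E, F = 19*6 = 114 chips; eligible A, B, C, D, E, F
Layer 20-102: 83 each from B, C, D, E, F = 83*5 = 415 chips; eligible B, C, D, E, F
Layer 103-137: 35 each from B, C, D, F = 35*4 = 140 chips; eligible B, C, D, F
Layer 138-138: 1 each from B, C, F = 1*3 = 3 chips; eligible B, C, F
Layer 139-184: 46 each from B, C = 46*2 = 92 chips; eligible B, C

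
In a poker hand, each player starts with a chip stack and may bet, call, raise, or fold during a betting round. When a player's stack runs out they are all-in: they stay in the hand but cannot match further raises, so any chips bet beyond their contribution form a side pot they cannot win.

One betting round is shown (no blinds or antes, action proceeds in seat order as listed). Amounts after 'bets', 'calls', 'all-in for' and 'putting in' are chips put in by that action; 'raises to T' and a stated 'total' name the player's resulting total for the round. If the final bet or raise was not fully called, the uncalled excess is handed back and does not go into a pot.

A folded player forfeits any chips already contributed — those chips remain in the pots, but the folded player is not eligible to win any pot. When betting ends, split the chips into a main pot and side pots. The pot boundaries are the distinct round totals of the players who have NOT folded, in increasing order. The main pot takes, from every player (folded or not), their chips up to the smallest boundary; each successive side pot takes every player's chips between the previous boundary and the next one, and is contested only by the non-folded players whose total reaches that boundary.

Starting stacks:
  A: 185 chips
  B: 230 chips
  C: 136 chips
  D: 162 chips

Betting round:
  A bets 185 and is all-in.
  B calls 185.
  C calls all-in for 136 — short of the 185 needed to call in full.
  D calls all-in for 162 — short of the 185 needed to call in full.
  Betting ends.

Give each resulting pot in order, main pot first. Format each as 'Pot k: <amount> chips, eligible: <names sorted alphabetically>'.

Contributions: A=185, B=185, C=136, D=162
Pot levels (distinct totals of non-folded players): 136, 162, 185
Layer 1-136: 136 each from A, B, C, D = 136*4 = 544 chips; eligible A, B, C, D
Layer 137-162: 26 each from A, B, D = 26*3 = 78 chips; eligible A, B, D
Layer 163-185: 23 each from A, B = 23*2 = 46 chips; eligible A, B

Pot 1: 544 chips, eligible: A, B, C, D
Pot 2: 78 chips, eligible: A, B, D
Pot 3: 46 chips, eligible: A, B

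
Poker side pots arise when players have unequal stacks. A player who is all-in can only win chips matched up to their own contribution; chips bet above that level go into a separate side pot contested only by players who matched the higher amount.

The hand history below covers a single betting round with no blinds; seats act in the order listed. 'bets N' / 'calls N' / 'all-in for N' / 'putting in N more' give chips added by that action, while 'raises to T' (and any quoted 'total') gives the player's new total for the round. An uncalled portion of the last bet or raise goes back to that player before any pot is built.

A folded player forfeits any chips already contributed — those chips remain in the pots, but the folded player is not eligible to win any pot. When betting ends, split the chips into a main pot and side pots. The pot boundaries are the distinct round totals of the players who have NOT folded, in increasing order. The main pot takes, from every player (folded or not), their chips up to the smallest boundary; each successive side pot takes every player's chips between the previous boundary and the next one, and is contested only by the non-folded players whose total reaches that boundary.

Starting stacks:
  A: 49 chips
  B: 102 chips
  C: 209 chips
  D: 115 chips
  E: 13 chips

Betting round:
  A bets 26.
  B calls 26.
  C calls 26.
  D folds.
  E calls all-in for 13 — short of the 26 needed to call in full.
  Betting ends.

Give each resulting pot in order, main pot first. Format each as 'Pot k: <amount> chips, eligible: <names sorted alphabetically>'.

Contributions: A=26, B=26, C=26, E=13
Folded: D
Pot levels (distinct totals of non-folded players): 13, 26
Layer 1-13: 13 each from A, B, C, E = 13*4 = 52 chips; eligible A, B, C, E
Layer 14-26: 13 each from A, B, C = 13*3 = 39 chips; eligible A, B, C

Pot 1: 52 chips, eligible: A, B, C, E
Pot 2: 39 chips, eligible: A, B, C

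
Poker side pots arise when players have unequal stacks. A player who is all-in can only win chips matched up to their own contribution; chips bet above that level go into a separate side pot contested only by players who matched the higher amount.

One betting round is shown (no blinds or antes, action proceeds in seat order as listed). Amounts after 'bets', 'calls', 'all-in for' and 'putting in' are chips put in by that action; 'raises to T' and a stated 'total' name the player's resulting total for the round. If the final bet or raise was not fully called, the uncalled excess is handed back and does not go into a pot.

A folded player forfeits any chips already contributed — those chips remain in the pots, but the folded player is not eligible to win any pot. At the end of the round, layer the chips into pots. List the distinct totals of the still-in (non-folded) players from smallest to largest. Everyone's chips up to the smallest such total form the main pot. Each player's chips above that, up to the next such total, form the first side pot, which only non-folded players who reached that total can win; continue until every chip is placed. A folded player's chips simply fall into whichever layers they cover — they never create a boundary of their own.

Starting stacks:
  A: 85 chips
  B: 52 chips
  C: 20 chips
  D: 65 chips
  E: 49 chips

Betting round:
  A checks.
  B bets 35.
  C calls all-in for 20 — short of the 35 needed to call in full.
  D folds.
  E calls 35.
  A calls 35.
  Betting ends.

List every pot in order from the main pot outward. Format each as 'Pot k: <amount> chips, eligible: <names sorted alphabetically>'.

Contributions: A=35, B=35, C=20, E=35
Folded: D
Pot levels (distinct totals of non-folded players): 20, 35
Layer 1-20: 20 each from A, B, C, E = 20*4 = 80 chips; eligible A, B, C, E
Layer 21-35: 15 each from A, B, E = 15*3 = 45 chips; eligible A, B, E

Pot 1: 80 chips, eligible: A, B, C, E
Pot 2: 45 chips, eligible: A, B, E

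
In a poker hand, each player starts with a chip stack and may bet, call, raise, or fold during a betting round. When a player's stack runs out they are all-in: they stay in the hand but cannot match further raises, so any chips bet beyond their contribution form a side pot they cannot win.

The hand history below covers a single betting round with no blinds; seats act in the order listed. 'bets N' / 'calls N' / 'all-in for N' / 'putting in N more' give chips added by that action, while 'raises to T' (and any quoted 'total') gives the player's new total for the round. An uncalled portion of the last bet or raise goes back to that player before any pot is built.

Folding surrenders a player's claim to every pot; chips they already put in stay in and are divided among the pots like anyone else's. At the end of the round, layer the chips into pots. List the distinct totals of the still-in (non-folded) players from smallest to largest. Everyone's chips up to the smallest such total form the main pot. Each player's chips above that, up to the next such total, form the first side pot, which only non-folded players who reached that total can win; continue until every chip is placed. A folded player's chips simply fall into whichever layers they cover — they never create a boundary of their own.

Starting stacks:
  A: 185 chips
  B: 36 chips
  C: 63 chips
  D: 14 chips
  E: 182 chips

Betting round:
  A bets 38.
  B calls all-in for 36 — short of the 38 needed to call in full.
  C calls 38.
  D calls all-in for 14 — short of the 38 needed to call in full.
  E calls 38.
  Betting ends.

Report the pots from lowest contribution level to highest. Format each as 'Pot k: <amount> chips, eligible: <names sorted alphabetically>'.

Contributions: A=38, B=36, C=38, D=14, E=38
Pot levels (distinct totals of non-folded players): 14, 36, 38
Layer 1-14: 14 each from A, B, C, D, E = 14*5 = 70 chips; eligible A, B, C, D, E
Layer 15-36: 22 each from A, B, C, E = 22*4 = 88 chips; eligible A, B, C, E
Layer 37-38: 2 each from A, C, E = 2*3 = 6 chips; eligible A, C, E

Pot 1: 70 chips, eligible: A, B, C, D, E
Pot 2: 88 chips, eligible: A, B, C, E
Pot 3: 6 chips, eligible: A, C, E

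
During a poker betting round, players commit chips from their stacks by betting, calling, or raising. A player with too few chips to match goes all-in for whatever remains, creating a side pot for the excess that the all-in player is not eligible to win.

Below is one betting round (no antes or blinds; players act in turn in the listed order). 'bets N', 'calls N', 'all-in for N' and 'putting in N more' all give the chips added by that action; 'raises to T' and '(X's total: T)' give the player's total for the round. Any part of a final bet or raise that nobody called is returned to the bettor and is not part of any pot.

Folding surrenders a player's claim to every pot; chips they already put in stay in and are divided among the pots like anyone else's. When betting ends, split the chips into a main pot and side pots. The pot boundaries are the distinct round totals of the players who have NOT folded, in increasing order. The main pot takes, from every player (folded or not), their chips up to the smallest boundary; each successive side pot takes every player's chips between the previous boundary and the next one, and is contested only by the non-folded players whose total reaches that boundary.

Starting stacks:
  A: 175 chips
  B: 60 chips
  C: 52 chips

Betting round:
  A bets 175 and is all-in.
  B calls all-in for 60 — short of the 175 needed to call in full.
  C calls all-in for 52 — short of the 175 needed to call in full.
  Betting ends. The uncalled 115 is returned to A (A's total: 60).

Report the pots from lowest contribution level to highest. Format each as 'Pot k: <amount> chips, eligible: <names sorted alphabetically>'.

Pot 1: 156 chips, eligible: A, B, C
Pot 2: 16 chips, eligible: A, B

Derivation:
Contributions (after 115 returned to A): A=60, B=60, C=52
Pot levels (distinct totals of non-folded players): 52, 60
Layer 1-52: 52 each from A, B, C = 52*3 = 156 chips; eligible A, B, C
Layer 53-60: 8 each from A, B = 8*2 = 16 chips; eligible A, B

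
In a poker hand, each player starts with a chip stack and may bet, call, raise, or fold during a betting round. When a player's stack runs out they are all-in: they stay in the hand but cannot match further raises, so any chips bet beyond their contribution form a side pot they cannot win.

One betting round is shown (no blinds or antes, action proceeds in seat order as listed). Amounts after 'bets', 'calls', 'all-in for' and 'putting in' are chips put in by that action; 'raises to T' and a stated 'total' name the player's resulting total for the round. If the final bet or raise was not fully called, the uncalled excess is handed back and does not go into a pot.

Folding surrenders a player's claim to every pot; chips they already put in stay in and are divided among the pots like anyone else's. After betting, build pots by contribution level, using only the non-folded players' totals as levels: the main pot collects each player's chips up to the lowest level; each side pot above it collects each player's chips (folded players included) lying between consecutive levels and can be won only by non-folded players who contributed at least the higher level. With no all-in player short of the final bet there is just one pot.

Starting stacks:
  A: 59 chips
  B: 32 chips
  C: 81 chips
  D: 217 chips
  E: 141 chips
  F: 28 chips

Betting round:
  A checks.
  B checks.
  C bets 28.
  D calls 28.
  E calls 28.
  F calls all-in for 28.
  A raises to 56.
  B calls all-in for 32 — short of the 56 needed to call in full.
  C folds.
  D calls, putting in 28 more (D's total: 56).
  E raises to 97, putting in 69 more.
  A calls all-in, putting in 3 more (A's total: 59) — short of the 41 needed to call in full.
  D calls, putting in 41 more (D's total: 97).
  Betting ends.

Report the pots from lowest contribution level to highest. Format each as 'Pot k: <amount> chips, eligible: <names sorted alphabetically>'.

Contributions: A=59, B=32, C=28, D=97, E=97, F=28
Folded: C
Pot levels (distinct totals of non-folded players): 28, 32, 59, 97
Layer 1-28: 28 each from A, B, C, D, E, F = 28*6 = 168 chips; eligible A, B, D, E, F
Layer 29-32: 4 each from A, B, D, E = 4*4 = 16 chips; eligible A, B, D, E
Layer 33-59: 27 each from A, D, E = 27*3 = 81 chips; eligible A, D, E
Layer 60-97: 38 each from D, E = 38*2 = 76 chips; eligible D, E

Pot 1: 168 chips, eligible: A, B, D, E, F
Pot 2: 16 chips, eligible: A, B, D, E
Pot 3: 81 chips, eligible: A, D, E
Pot 4: 76 chips, eligible: D, E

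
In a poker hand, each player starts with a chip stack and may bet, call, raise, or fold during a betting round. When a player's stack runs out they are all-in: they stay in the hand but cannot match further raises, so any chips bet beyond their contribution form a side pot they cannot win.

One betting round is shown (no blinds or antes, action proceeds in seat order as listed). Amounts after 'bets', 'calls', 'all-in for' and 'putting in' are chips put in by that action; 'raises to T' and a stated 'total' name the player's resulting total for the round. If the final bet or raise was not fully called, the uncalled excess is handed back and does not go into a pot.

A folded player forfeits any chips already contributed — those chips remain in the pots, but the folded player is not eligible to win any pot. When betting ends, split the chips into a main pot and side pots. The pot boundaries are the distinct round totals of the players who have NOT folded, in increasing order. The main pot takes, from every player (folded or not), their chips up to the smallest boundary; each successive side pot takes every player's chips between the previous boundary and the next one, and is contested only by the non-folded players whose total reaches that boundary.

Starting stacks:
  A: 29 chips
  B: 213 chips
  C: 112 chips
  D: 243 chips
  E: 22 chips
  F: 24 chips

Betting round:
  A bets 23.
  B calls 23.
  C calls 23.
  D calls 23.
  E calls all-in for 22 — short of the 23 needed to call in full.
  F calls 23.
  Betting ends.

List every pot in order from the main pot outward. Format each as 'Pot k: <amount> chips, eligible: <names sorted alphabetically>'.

Contributions: A=23, B=23, C=23, D=23, E=22, F=23
Pot levels (distinct totals of non-folded players): 22, 23
Layer 1-22: 22 each from A, B, C, D, E, F = 22*6 = 132 chips; eligible A, B, C, D, E, F
Layer 23-23: 1 each from A, B, C, D, F = 1*5 = 5 chips; eligible A, B, C, D, F

Pot 1: 132 chips, eligible: A, B, C, D, E, F
Pot 2: 5 chips, eligible: A, B, C, D, F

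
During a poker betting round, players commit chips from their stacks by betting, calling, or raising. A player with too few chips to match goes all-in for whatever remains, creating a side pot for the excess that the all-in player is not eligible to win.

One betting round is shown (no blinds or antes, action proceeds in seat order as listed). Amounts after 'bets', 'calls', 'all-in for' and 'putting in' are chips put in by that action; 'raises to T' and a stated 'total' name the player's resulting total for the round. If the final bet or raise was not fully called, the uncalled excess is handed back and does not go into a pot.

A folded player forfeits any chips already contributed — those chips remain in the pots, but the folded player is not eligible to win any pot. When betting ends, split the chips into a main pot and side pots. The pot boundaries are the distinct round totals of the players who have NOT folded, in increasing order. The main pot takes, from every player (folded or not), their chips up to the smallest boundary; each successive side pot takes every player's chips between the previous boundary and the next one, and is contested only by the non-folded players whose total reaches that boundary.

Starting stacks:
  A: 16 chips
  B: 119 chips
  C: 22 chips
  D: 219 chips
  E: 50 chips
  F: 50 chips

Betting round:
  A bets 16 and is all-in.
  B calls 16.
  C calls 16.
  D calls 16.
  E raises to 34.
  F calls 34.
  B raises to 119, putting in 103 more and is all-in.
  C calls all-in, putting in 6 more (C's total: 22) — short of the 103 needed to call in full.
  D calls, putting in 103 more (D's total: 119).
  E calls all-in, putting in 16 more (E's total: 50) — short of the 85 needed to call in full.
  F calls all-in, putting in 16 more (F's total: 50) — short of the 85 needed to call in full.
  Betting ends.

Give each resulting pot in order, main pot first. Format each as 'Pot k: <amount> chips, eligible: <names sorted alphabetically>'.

Pot 1: 96 chips, eligible: A, B, C, D, E, F
Pot 2: 30 chips, eligible: B, C, D, E, F
Pot 3: 112 chips, eligible: B, D, E, F
Pot 4: 138 chips, eligible: B, D

Derivation:
Contributions: A=16, B=119, C=22, D=119, E=50, F=50
Pot levels (distinct totals of non-folded players): 16, 22, 50, 119
Layer 1-16: 16 each from A, B, C, D, E, F = 16*6 = 96 chips; eligible A, B, C, D, E, F
Layer 17-22: 6 each from B, C, D, E, F = 6*5 = 30 chips; eligible B, C, D, E, F
Layer 23-50: 28 each from B, D, E, F = 28*4 = 112 chips; eligible B, D, E, F
Layer 51-119: 69 each from B, D = 69*2 = 138 chips; eligible B, D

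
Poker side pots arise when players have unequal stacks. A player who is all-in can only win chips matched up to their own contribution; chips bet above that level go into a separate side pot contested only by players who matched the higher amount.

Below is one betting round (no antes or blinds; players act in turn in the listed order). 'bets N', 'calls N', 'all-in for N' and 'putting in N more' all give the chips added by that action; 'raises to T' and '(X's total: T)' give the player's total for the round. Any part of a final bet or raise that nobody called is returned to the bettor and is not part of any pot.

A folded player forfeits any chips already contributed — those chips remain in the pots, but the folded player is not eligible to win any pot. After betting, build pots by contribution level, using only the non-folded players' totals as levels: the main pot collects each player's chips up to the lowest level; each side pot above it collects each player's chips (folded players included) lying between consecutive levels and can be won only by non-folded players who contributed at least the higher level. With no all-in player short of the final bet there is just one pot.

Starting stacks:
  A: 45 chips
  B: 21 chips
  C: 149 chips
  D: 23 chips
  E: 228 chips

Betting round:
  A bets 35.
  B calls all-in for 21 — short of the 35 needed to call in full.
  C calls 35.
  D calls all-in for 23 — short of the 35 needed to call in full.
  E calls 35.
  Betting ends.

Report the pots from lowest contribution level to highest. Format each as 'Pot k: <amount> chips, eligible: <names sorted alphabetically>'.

Contributions: A=35, B=21, C=35, D=23, E=35
Pot levels (distinct totals of non-folded players): 21, 23, 35
Layer 1-21: 21 each from A, B, C, D, E = 21*5 = 105 chips; eligible A, B, C, D, E
Layer 22-23: 2 each from A, C, D, E = 2*4 = 8 chips; eligible A, C, D, E
Layer 24-35: 12 each from A, C, E = 12*3 = 36 chips; eligible A, C, E

Pot 1: 105 chips, eligible: A, B, C, D, E
Pot 2: 8 chips, eligible: A, C, D, E
Pot 3: 36 chips, eligible: A, C, E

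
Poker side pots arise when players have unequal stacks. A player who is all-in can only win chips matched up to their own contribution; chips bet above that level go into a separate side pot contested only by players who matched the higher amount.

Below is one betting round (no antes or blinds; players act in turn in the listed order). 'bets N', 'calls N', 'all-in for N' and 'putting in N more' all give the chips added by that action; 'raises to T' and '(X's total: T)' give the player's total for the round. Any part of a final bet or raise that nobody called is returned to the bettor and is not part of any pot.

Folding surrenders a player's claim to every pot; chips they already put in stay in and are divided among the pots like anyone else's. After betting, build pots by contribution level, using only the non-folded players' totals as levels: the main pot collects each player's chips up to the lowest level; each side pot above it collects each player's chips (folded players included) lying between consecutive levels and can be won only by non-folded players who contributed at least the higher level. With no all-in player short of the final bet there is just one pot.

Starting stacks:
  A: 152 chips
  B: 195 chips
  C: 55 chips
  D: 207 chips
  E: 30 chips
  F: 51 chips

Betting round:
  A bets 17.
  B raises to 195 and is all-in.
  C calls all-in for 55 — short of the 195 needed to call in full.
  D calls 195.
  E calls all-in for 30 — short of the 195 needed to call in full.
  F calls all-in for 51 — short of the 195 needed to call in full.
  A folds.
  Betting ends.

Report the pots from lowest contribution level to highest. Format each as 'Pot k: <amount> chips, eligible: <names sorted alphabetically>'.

Pot 1: 167 chips, eligible: B, C, D, E, F
Pot 2: 84 chips, eligible: B, C, D, F
Pot 3: 12 chips, eligible: B, C, D
Pot 4: 280 chips, eligible: B, D

Derivation:
Contributions: A=17, B=195, C=55, D=195, E=30, F=51
Folded: A
Pot levels (distinct totals of non-folded players): 30, 51, 55, 195
Layer 1-30: A 17 + B 30 + C 30 + D 30 + E 30 + F 30 = 167 chips; eligible B, C, D, E, F
Layer 31-51: 21 each from B, C, D, F = 21*4 = 84 chips; eligible B, C, D, F
Layer 52-55: 4 each from B, C, D = 4*3 = 12 chips; eligible B, C, D
Layer 56-195: 140 each from B, D = 140*2 = 280 chips; eligible B, D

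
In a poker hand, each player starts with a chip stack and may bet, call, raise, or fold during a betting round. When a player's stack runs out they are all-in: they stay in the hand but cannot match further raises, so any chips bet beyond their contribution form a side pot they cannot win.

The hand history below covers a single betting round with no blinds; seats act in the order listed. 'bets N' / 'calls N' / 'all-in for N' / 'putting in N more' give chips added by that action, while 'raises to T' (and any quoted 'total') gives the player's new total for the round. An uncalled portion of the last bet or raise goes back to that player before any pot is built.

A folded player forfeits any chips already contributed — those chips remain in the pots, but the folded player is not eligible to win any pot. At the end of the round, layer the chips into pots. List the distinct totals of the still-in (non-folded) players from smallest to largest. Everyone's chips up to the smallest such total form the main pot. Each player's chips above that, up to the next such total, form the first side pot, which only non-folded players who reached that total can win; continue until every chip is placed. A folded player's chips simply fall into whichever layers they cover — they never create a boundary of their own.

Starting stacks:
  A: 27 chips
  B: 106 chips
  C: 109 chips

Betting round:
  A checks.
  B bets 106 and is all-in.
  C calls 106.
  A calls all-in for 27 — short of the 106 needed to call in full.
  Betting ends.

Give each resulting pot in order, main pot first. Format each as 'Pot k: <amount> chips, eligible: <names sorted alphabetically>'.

Pot 1: 81 chips, eligible: A, B, C
Pot 2: 158 chips, eligible: B, C

Derivation:
Contributions: A=27, B=106, C=106
Pot levels (distinct totals of non-folded players): 27, 106
Layer 1-27: 27 each from A, B, C = 27*3 = 81 chips; eligible A, B, C
Layer 28-106: 79 each from B, C = 79*2 = 158 chips; eligible B, C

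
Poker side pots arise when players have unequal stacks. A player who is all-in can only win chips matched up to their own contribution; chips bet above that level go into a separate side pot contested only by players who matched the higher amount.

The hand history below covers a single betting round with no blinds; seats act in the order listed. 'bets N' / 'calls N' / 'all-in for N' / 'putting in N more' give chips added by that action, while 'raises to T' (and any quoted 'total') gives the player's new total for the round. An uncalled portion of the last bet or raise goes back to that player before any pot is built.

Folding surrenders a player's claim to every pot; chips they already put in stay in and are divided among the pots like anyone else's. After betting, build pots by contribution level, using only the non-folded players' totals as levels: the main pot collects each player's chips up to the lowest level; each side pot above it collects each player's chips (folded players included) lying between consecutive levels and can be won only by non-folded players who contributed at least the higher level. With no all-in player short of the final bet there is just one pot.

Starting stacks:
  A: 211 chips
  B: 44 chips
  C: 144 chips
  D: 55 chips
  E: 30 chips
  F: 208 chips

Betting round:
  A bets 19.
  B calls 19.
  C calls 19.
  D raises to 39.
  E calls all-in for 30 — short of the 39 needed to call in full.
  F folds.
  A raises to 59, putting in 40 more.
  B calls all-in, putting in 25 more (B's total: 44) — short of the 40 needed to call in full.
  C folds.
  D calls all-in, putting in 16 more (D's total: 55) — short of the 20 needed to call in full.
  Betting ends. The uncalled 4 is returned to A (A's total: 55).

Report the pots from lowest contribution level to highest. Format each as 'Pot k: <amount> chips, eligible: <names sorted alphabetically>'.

Pot 1: 139 chips, eligible: A, B, D, E
Pot 2: 42 chips, eligible: A, B, D
Pot 3: 22 chips, eligible: A, D

Derivation:
Contributions (after 4 returned to A): A=55, B=44, C=19, D=55, E=30
Folded: C, F
Pot levels (distinct totals of non-folded players): 30, 44, 55
Layer 1-30: A 30 + B 30 + C 19 + D 30 + E 30 = 139 chips; eligible A, B, D, E
Layer 31-44: 14 each from A, B, D = 14*3 = 42 chips; eligible A, B, D
Layer 45-55: 11 each from A, D = 11*2 = 22 chips; eligible A, D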